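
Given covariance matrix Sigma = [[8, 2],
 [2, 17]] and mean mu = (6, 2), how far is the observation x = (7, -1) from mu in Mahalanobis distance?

Step 1 — centre the observation: (x - mu) = (1, -3).

Step 2 — invert Sigma. det(Sigma) = 8·17 - (2)² = 132.
  Sigma^{-1} = (1/det) · [[d, -b], [-b, a]] = [[0.1288, -0.0152],
 [-0.0152, 0.0606]].

Step 3 — form the quadratic (x - mu)^T · Sigma^{-1} · (x - mu):
  Sigma^{-1} · (x - mu) = (0.1742, -0.197).
  (x - mu)^T · [Sigma^{-1} · (x - mu)] = (1)·(0.1742) + (-3)·(-0.197) = 0.7652.

Step 4 — take square root: d = √(0.7652) ≈ 0.8747.

d(x, mu) = √(0.7652) ≈ 0.8747


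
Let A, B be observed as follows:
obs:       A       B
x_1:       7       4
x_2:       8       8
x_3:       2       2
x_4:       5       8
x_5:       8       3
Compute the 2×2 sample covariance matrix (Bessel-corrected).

Step 1 — column means:
  mean(A) = (7 + 8 + 2 + 5 + 8) / 5 = 30/5 = 6
  mean(B) = (4 + 8 + 2 + 8 + 3) / 5 = 25/5 = 5

Step 2 — sample covariance S[i,j] = (1/(n-1)) · Σ_k (x_{k,i} - mean_i) · (x_{k,j} - mean_j), with n-1 = 4.
  S[A,A] = ((1)·(1) + (2)·(2) + (-4)·(-4) + (-1)·(-1) + (2)·(2)) / 4 = 26/4 = 6.5
  S[A,B] = ((1)·(-1) + (2)·(3) + (-4)·(-3) + (-1)·(3) + (2)·(-2)) / 4 = 10/4 = 2.5
  S[B,B] = ((-1)·(-1) + (3)·(3) + (-3)·(-3) + (3)·(3) + (-2)·(-2)) / 4 = 32/4 = 8

S is symmetric (S[j,i] = S[i,j]). Assembling:

S = [[6.5, 2.5],
 [2.5, 8]]


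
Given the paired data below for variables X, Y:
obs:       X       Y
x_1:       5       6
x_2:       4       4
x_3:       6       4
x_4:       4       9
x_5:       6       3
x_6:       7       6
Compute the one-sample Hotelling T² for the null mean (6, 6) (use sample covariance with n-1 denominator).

Step 1 — sample mean vector:
  mean(X) = (5 + 4 + 6 + 4 + 6 + 7) / 6 = 32/6 = 5.3333
  mean(Y) = (6 + 4 + 4 + 9 + 3 + 6) / 6 = 32/6 = 5.3333
  x̄ = (5.3333, 5.3333),  deviation x̄ - mu_0 = (5.3333, 5.3333) - (6, 6) = (-0.6667, -0.6667).

Step 2 — sample covariance matrix, S[i,j] = (1/(n-1)) · Σ_k (x_{k,i} - mean_i) · (x_{k,j} - mean_j), divisor n-1 = 5:
  S[X,X] = ((-0.3333)·(-0.3333) + (-1.3333)·(-1.3333) + (0.6667)·(0.6667) + (-1.3333)·(-1.3333) + (0.6667)·(0.6667) + (1.6667)·(1.6667)) / 5 = 7.3333/5 = 1.4667
  S[X,Y] = ((-0.3333)·(0.6667) + (-1.3333)·(-1.3333) + (0.6667)·(-1.3333) + (-1.3333)·(3.6667) + (0.6667)·(-2.3333) + (1.6667)·(0.6667)) / 5 = -4.6667/5 = -0.9333
  S[Y,Y] = ((0.6667)·(0.6667) + (-1.3333)·(-1.3333) + (-1.3333)·(-1.3333) + (3.6667)·(3.6667) + (-2.3333)·(-2.3333) + (0.6667)·(0.6667)) / 5 = 23.3333/5 = 4.6667
  S = [[1.4667, -0.9333],
 [-0.9333, 4.6667]].

Step 3 — invert S. det(S) = 1.4667·4.6667 - (-0.9333)² = 5.9733.
  S^{-1} = (1/det) · [[d, -b], [-b, a]] = [[0.7812, 0.1562],
 [0.1562, 0.2455]].

Step 4 — quadratic form (x̄ - mu_0)^T · S^{-1} · (x̄ - mu_0):
  S^{-1} · (x̄ - mu_0) = (-0.625, -0.2679),
  (x̄ - mu_0)^T · [...] = (-0.6667)·(-0.625) + (-0.6667)·(-0.2679) = 0.5952.

Step 5 — scale by n: T² = 6 · 0.5952 = 3.5714.

T² ≈ 3.5714


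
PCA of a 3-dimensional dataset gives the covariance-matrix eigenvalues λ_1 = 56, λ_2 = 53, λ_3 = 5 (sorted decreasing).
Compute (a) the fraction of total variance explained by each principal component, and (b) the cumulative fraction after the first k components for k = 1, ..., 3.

Step 1 — total variance = trace(Sigma) = Σ λ_i = 56 + 53 + 5 = 114.

Step 2 — fraction explained by component i = λ_i / Σ λ:
  PC1: 56/114 = 0.4912
  PC2: 53/114 = 0.4649
  PC3: 5/114 = 0.0439

Step 3 — cumulative fraction after k components = (λ_1 + ... + λ_k) / Σ λ:
  k = 1: 56/114 = 0.4912
  k = 2: (56 + 53)/114 = 109/114 = 0.9561
  k = 3: (56 + 53 + 5)/114 = 114/114 = 1

Summary (fraction, with percent):

explained: PC1 0.4912 (49.12%), PC2 0.4649 (46.49%), PC3 0.0439 (4.39%);  cumulative: 0.4912, 0.9561, 1


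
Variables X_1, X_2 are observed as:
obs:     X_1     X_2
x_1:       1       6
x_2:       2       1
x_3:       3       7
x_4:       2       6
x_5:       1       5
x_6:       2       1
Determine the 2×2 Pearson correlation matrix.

Step 1 — column means:
  mean(X_1) = (1 + 2 + 3 + 2 + 1 + 2) / 6 = 11/6 = 1.8333
  mean(X_2) = (6 + 1 + 7 + 6 + 5 + 1) / 6 = 26/6 = 4.3333

Step 2 — sample variances and covariances s[i,j] = (1/(n-1)) · Σ_k (x_{k,i} - mean_i) · (x_{k,j} - mean_j), with n-1 = 5:
  s[X_1,X_1] = ((-0.8333)·(-0.8333) + (0.1667)·(0.1667) + (1.1667)·(1.1667) + (0.1667)·(0.1667) + (-0.8333)·(-0.8333) + (0.1667)·(0.1667)) / 5 = 2.8333/5 = 0.5667
  s[X_1,X_2] = ((-0.8333)·(1.6667) + (0.1667)·(-3.3333) + (1.1667)·(2.6667) + (0.1667)·(1.6667) + (-0.8333)·(0.6667) + (0.1667)·(-3.3333)) / 5 = 0.3333/5 = 0.0667
  s[X_2,X_2] = ((1.6667)·(1.6667) + (-3.3333)·(-3.3333) + (2.6667)·(2.6667) + (1.6667)·(1.6667) + (0.6667)·(0.6667) + (-3.3333)·(-3.3333)) / 5 = 35.3333/5 = 7.0667
  Sample standard deviations s_i = √(s[i,i]):
  s(X_1) = √(0.5667) = 0.7528
  s(X_2) = √(7.0667) = 2.6583

Step 3 — r_{ij} = s_{ij} / (s_i · s_j):
  r[X_1,X_1] = 1 (diagonal).
  r[X_1,X_2] = 0.0667 / (0.7528 · 2.6583) = 0.0667 / 2.0011 = 0.0333
  r[X_2,X_2] = 1 (diagonal).

R is symmetric with unit diagonal. Assembling:

R = [[1, 0.0333],
 [0.0333, 1]]


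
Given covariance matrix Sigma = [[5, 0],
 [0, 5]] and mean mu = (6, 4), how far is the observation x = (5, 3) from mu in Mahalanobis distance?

Step 1 — centre the observation: (x - mu) = (-1, -1).

Step 2 — invert Sigma. det(Sigma) = 5·5 - (0)² = 25.
  Sigma^{-1} = (1/det) · [[d, -b], [-b, a]] = [[0.2, 0],
 [0, 0.2]].

Step 3 — form the quadratic (x - mu)^T · Sigma^{-1} · (x - mu):
  Sigma^{-1} · (x - mu) = (-0.2, -0.2).
  (x - mu)^T · [Sigma^{-1} · (x - mu)] = (-1)·(-0.2) + (-1)·(-0.2) = 0.4.

Step 4 — take square root: d = √(0.4) ≈ 0.6325.

d(x, mu) = √(0.4) ≈ 0.6325


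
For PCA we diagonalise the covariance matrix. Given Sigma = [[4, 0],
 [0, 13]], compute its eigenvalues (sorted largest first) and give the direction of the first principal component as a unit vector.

Step 1 — characteristic polynomial of 2×2 Sigma:
  det(Sigma - λI) = λ² - trace · λ + det = 0.
  trace = 4 + 13 = 17, det = 4·13 - (0)² = 52.
Step 2 — discriminant:
  Δ = trace² - 4·det = 289 - 208 = 81.
Step 3 — eigenvalues:
  λ = (trace ± √Δ)/2 = (17 ± 9)/2,
  λ_1 = 13,  λ_2 = 4.

Step 4 — unit eigenvector for λ_1: Sigma is diagonal, so its eigenvectors are the coordinate axes. λ_1 = 13 is the diagonal entry on the second coordinate axis, hence
  v_1 = (0, 1) (||v_1|| = 1).

λ_1 = 13,  λ_2 = 4;  v_1 ≈ (0, 1)


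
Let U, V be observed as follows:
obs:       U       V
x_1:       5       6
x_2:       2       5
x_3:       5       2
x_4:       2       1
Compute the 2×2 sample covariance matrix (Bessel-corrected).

Step 1 — column means:
  mean(U) = (5 + 2 + 5 + 2) / 4 = 14/4 = 3.5
  mean(V) = (6 + 5 + 2 + 1) / 4 = 14/4 = 3.5

Step 2 — sample covariance S[i,j] = (1/(n-1)) · Σ_k (x_{k,i} - mean_i) · (x_{k,j} - mean_j), with n-1 = 3.
  S[U,U] = ((1.5)·(1.5) + (-1.5)·(-1.5) + (1.5)·(1.5) + (-1.5)·(-1.5)) / 3 = 9/3 = 3
  S[U,V] = ((1.5)·(2.5) + (-1.5)·(1.5) + (1.5)·(-1.5) + (-1.5)·(-2.5)) / 3 = 3/3 = 1
  S[V,V] = ((2.5)·(2.5) + (1.5)·(1.5) + (-1.5)·(-1.5) + (-2.5)·(-2.5)) / 3 = 17/3 = 5.6667

S is symmetric (S[j,i] = S[i,j]). Assembling:

S = [[3, 1],
 [1, 5.6667]]


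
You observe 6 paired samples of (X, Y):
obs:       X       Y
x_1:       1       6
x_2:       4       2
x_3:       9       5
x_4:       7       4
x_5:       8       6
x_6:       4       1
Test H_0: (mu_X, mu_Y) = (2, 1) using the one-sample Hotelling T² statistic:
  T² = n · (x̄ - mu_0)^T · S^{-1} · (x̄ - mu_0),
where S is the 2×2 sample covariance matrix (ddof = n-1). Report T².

Step 1 — sample mean vector:
  mean(X) = (1 + 4 + 9 + 7 + 8 + 4) / 6 = 33/6 = 5.5
  mean(Y) = (6 + 2 + 5 + 4 + 6 + 1) / 6 = 24/6 = 4
  x̄ = (5.5, 4),  deviation x̄ - mu_0 = (5.5, 4) - (2, 1) = (3.5, 3).

Step 2 — sample covariance matrix, S[i,j] = (1/(n-1)) · Σ_k (x_{k,i} - mean_i) · (x_{k,j} - mean_j), divisor n-1 = 5:
  S[X,X] = ((-4.5)·(-4.5) + (-1.5)·(-1.5) + (3.5)·(3.5) + (1.5)·(1.5) + (2.5)·(2.5) + (-1.5)·(-1.5)) / 5 = 45.5/5 = 9.1
  S[X,Y] = ((-4.5)·(2) + (-1.5)·(-2) + (3.5)·(1) + (1.5)·(0) + (2.5)·(2) + (-1.5)·(-3)) / 5 = 7/5 = 1.4
  S[Y,Y] = ((2)·(2) + (-2)·(-2) + (1)·(1) + (0)·(0) + (2)·(2) + (-3)·(-3)) / 5 = 22/5 = 4.4
  S = [[9.1, 1.4],
 [1.4, 4.4]].

Step 3 — invert S. det(S) = 9.1·4.4 - (1.4)² = 38.08.
  S^{-1} = (1/det) · [[d, -b], [-b, a]] = [[0.1155, -0.0368],
 [-0.0368, 0.239]].

Step 4 — quadratic form (x̄ - mu_0)^T · S^{-1} · (x̄ - mu_0):
  S^{-1} · (x̄ - mu_0) = (0.2941, 0.5882),
  (x̄ - mu_0)^T · [...] = (3.5)·(0.2941) + (3)·(0.5882) = 2.7941.

Step 5 — scale by n: T² = 6 · 2.7941 = 16.7647.

T² ≈ 16.7647


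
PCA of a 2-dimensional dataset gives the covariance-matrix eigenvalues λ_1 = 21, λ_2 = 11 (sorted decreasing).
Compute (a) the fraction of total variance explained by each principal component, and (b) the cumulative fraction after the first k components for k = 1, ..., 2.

Step 1 — total variance = trace(Sigma) = Σ λ_i = 21 + 11 = 32.

Step 2 — fraction explained by component i = λ_i / Σ λ:
  PC1: 21/32 = 0.6562
  PC2: 11/32 = 0.3438

Step 3 — cumulative fraction after k components = (λ_1 + ... + λ_k) / Σ λ:
  k = 1: 21/32 = 0.6562
  k = 2: (21 + 11)/32 = 32/32 = 1

Summary (fraction, with percent):

explained: PC1 0.6562 (65.62%), PC2 0.3438 (34.38%);  cumulative: 0.6562, 1


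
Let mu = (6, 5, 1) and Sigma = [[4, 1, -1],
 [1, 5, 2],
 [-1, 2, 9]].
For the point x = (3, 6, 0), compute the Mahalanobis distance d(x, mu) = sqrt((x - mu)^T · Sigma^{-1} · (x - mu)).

Step 1 — centre the observation: (x - mu) = (-3, 1, -1).

Step 2 — invert Sigma (cofactor / det for 3×3, or solve directly):
  Sigma^{-1} = [[0.2808, -0.0753, 0.0479],
 [-0.0753, 0.2397, -0.0616],
 [0.0479, -0.0616, 0.1301]].

Step 3 — form the quadratic (x - mu)^T · Sigma^{-1} · (x - mu):
  Sigma^{-1} · (x - mu) = (-0.9658, 0.5274, -0.3356).
  (x - mu)^T · [Sigma^{-1} · (x - mu)] = (-3)·(-0.9658) + (1)·(0.5274) + (-1)·(-0.3356) = 3.7603.

Step 4 — take square root: d = √(3.7603) ≈ 1.9391.

d(x, mu) = √(3.7603) ≈ 1.9391


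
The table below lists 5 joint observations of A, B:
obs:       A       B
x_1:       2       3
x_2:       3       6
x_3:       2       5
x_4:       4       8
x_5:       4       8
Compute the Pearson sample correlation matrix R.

Step 1 — column means:
  mean(A) = (2 + 3 + 2 + 4 + 4) / 5 = 15/5 = 3
  mean(B) = (3 + 6 + 5 + 8 + 8) / 5 = 30/5 = 6

Step 2 — sample variances and covariances s[i,j] = (1/(n-1)) · Σ_k (x_{k,i} - mean_i) · (x_{k,j} - mean_j), with n-1 = 4:
  s[A,A] = ((-1)·(-1) + (0)·(0) + (-1)·(-1) + (1)·(1) + (1)·(1)) / 4 = 4/4 = 1
  s[A,B] = ((-1)·(-3) + (0)·(0) + (-1)·(-1) + (1)·(2) + (1)·(2)) / 4 = 8/4 = 2
  s[B,B] = ((-3)·(-3) + (0)·(0) + (-1)·(-1) + (2)·(2) + (2)·(2)) / 4 = 18/4 = 4.5
  Sample standard deviations s_i = √(s[i,i]):
  s(A) = √(1) = 1
  s(B) = √(4.5) = 2.1213

Step 3 — r_{ij} = s_{ij} / (s_i · s_j):
  r[A,A] = 1 (diagonal).
  r[A,B] = 2 / (1 · 2.1213) = 2 / 2.1213 = 0.9428
  r[B,B] = 1 (diagonal).

R is symmetric with unit diagonal. Assembling:

R = [[1, 0.9428],
 [0.9428, 1]]


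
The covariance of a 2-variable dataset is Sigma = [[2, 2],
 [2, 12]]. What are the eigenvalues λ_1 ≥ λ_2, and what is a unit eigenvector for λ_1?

Step 1 — characteristic polynomial of 2×2 Sigma:
  det(Sigma - λI) = λ² - trace · λ + det = 0.
  trace = 2 + 12 = 14, det = 2·12 - (2)² = 20.
Step 2 — discriminant:
  Δ = trace² - 4·det = 196 - 80 = 116.
Step 3 — eigenvalues:
  λ = (trace ± √Δ)/2 = (14 ± 10.7703)/2,
  λ_1 = 12.3852,  λ_2 = 1.6148.

Step 4 — unit eigenvector for λ_1: solve (Sigma - λ_1 I)v = 0. First row:
  (2 - 12.3852)·v_x + (2)·v_y = 0, i.e. (-10.3852)·v_x + (2)·v_y = 0,
  so v ∝ (b, λ_1 - a) = (2, 10.3852) = u.
  ||u|| = √((2)² + (10.3852)²) = √(111.8516) ≈ 10.576,
  v_1 = u/||u|| ≈ (0.1891, 0.982) (||v_1|| = 1).

λ_1 = 12.3852,  λ_2 = 1.6148;  v_1 ≈ (0.1891, 0.982)


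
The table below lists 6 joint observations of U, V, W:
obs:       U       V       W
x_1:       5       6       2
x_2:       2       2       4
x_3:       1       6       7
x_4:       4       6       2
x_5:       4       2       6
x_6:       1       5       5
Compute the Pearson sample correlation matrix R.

Step 1 — column means:
  mean(U) = (5 + 2 + 1 + 4 + 4 + 1) / 6 = 17/6 = 2.8333
  mean(V) = (6 + 2 + 6 + 6 + 2 + 5) / 6 = 27/6 = 4.5
  mean(W) = (2 + 4 + 7 + 2 + 6 + 5) / 6 = 26/6 = 4.3333

Step 2 — sample variances and covariances s[i,j] = (1/(n-1)) · Σ_k (x_{k,i} - mean_i) · (x_{k,j} - mean_j), with n-1 = 5:
  s[U,U] = ((2.1667)·(2.1667) + (-0.8333)·(-0.8333) + (-1.8333)·(-1.8333) + (1.1667)·(1.1667) + (1.1667)·(1.1667) + (-1.8333)·(-1.8333)) / 5 = 14.8333/5 = 2.9667
  s[U,V] = ((2.1667)·(1.5) + (-0.8333)·(-2.5) + (-1.8333)·(1.5) + (1.1667)·(1.5) + (1.1667)·(-2.5) + (-1.8333)·(0.5)) / 5 = 0.5/5 = 0.1
  s[U,W] = ((2.1667)·(-2.3333) + (-0.8333)·(-0.3333) + (-1.8333)·(2.6667) + (1.1667)·(-2.3333) + (1.1667)·(1.6667) + (-1.8333)·(0.6667)) / 5 = -11.6667/5 = -2.3333
  s[V,V] = ((1.5)·(1.5) + (-2.5)·(-2.5) + (1.5)·(1.5) + (1.5)·(1.5) + (-2.5)·(-2.5) + (0.5)·(0.5)) / 5 = 19.5/5 = 3.9
  s[V,W] = ((1.5)·(-2.3333) + (-2.5)·(-0.3333) + (1.5)·(2.6667) + (1.5)·(-2.3333) + (-2.5)·(1.6667) + (0.5)·(0.6667)) / 5 = -6/5 = -1.2
  s[W,W] = ((-2.3333)·(-2.3333) + (-0.3333)·(-0.3333) + (2.6667)·(2.6667) + (-2.3333)·(-2.3333) + (1.6667)·(1.6667) + (0.6667)·(0.6667)) / 5 = 21.3333/5 = 4.2667
  Sample standard deviations s_i = √(s[i,i]):
  s(U) = √(2.9667) = 1.7224
  s(V) = √(3.9) = 1.9748
  s(W) = √(4.2667) = 2.0656

Step 3 — r_{ij} = s_{ij} / (s_i · s_j):
  r[U,U] = 1 (diagonal).
  r[U,V] = 0.1 / (1.7224 · 1.9748) = 0.1 / 3.4015 = 0.0294
  r[U,W] = -2.3333 / (1.7224 · 2.0656) = -2.3333 / 3.5578 = -0.6558
  r[V,V] = 1 (diagonal).
  r[V,W] = -1.2 / (1.9748 · 2.0656) = -1.2 / 4.0792 = -0.2942
  r[W,W] = 1 (diagonal).

R is symmetric with unit diagonal. Assembling:

R = [[1, 0.0294, -0.6558],
 [0.0294, 1, -0.2942],
 [-0.6558, -0.2942, 1]]


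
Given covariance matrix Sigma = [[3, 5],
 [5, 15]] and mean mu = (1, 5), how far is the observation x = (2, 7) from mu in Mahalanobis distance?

Step 1 — centre the observation: (x - mu) = (1, 2).

Step 2 — invert Sigma. det(Sigma) = 3·15 - (5)² = 20.
  Sigma^{-1} = (1/det) · [[d, -b], [-b, a]] = [[0.75, -0.25],
 [-0.25, 0.15]].

Step 3 — form the quadratic (x - mu)^T · Sigma^{-1} · (x - mu):
  Sigma^{-1} · (x - mu) = (0.25, 0.05).
  (x - mu)^T · [Sigma^{-1} · (x - mu)] = (1)·(0.25) + (2)·(0.05) = 0.35.

Step 4 — take square root: d = √(0.35) ≈ 0.5916.

d(x, mu) = √(0.35) ≈ 0.5916


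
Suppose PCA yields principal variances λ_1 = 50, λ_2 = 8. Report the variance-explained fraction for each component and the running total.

Step 1 — total variance = trace(Sigma) = Σ λ_i = 50 + 8 = 58.

Step 2 — fraction explained by component i = λ_i / Σ λ:
  PC1: 50/58 = 0.8621
  PC2: 8/58 = 0.1379

Step 3 — cumulative fraction after k components = (λ_1 + ... + λ_k) / Σ λ:
  k = 1: 50/58 = 0.8621
  k = 2: (50 + 8)/58 = 58/58 = 1

Summary (fraction, with percent):

explained: PC1 0.8621 (86.21%), PC2 0.1379 (13.79%);  cumulative: 0.8621, 1


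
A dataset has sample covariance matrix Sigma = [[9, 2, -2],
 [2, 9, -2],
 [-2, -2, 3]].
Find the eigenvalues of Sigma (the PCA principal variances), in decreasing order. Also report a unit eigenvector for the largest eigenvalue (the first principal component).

Step 1 — characteristic polynomial p(λ) = det(λI - Sigma) = λ³ - tr·λ² + c_1·λ - det, where tr = trace, c_1 = sum of the principal 2×2 minors, det = det(Sigma):
  tr = 9 + 9 + 3 = 21,
  c_1 = (9·9 - (2)²) + (9·3 - (-2)²) + (9·3 - (-2)²) = 77 + 23 + 23 = 123,
  det = 9·(9·3 - (-2)²) - (2)·((2)·3 - (-2)·(-2)) + (-2)·((2)·(-2) - 9·(-2)) = 9·(23) - (2)·(2) + (-2)·(14) = 175.
  So p(λ) = λ³ - 21λ² + 123λ - 175.
Step 2 — look for an integer root (rational root theorem: any rational root is an integer divisor of 175). Testing λ = 7:
  p(7) = 343 - 1029 + 861 - 175 = 0  ✓
  Dividing out (λ - 7): p(λ) = (λ - 7)(λ² - 14λ + 25).
Step 3 — remaining eigenvalues from the quadratic λ² - 14λ + 25 = 0:
  Δ = 14² - 4·25 = 196 - 100 = 96,  λ = (14 ± √96)/2 = (14 ± 9.798)/2 ≈ 11.899 or 2.101.
  Sorted: λ_1 = 11.899,  λ_2 = 7,  λ_3 = 2.101  (check: sum = 21 = tr ✓).

Step 4 — unit eigenvector for λ_1 ≈ 11.899: v spans the null space of (Sigma - λ_1 I), whose rows are
  r_1 = (-2.899, 2, -2),  r_2 = (2, -2.899, -2),  r_3 = (-2, -2, -8.899).
  v is orthogonal to every row, so take v ∝ r_1 × r_2 = ((2)·(-2) - (-2)·(-2.899), (-2)·(2) - (-2.899)·(-2), (-2.899)·(-2.899) - (2)·(2)) ≈ (-9.798, -9.798, 4.4041).
  Rescale (multiply by -1 so the first nonzero entry is positive): u = (9.798, 9.798, -4.4041).
  ||u|| = √((9.798)² + (9.798)² + (-4.4041)²) = √(211.3959) ≈ 14.5395,  v_1 = u/||u|| ≈ (0.6739, 0.6739, -0.3029) (||v_1|| = 1).

λ_1 = 11.899,  λ_2 = 7,  λ_3 = 2.101;  v_1 ≈ (0.6739, 0.6739, -0.3029)


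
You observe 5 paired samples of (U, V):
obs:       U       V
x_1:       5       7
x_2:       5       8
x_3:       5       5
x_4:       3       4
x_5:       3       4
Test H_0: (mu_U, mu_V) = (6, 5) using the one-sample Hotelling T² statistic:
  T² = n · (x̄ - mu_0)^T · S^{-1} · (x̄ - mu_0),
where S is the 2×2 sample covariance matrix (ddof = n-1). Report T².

Step 1 — sample mean vector:
  mean(U) = (5 + 5 + 5 + 3 + 3) / 5 = 21/5 = 4.2
  mean(V) = (7 + 8 + 5 + 4 + 4) / 5 = 28/5 = 5.6
  x̄ = (4.2, 5.6),  deviation x̄ - mu_0 = (4.2, 5.6) - (6, 5) = (-1.8, 0.6).

Step 2 — sample covariance matrix, S[i,j] = (1/(n-1)) · Σ_k (x_{k,i} - mean_i) · (x_{k,j} - mean_j), divisor n-1 = 4:
  S[U,U] = ((0.8)·(0.8) + (0.8)·(0.8) + (0.8)·(0.8) + (-1.2)·(-1.2) + (-1.2)·(-1.2)) / 4 = 4.8/4 = 1.2
  S[U,V] = ((0.8)·(1.4) + (0.8)·(2.4) + (0.8)·(-0.6) + (-1.2)·(-1.6) + (-1.2)·(-1.6)) / 4 = 6.4/4 = 1.6
  S[V,V] = ((1.4)·(1.4) + (2.4)·(2.4) + (-0.6)·(-0.6) + (-1.6)·(-1.6) + (-1.6)·(-1.6)) / 4 = 13.2/4 = 3.3
  S = [[1.2, 1.6],
 [1.6, 3.3]].

Step 3 — invert S. det(S) = 1.2·3.3 - (1.6)² = 1.4.
  S^{-1} = (1/det) · [[d, -b], [-b, a]] = [[2.3571, -1.1429],
 [-1.1429, 0.8571]].

Step 4 — quadratic form (x̄ - mu_0)^T · S^{-1} · (x̄ - mu_0):
  S^{-1} · (x̄ - mu_0) = (-4.9286, 2.5714),
  (x̄ - mu_0)^T · [...] = (-1.8)·(-4.9286) + (0.6)·(2.5714) = 10.4143.

Step 5 — scale by n: T² = 5 · 10.4143 = 52.0714.

T² ≈ 52.0714


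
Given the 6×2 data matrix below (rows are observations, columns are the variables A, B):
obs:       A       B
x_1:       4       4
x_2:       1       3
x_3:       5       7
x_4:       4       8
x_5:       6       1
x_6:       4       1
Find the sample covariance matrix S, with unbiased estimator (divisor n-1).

Step 1 — column means:
  mean(A) = (4 + 1 + 5 + 4 + 6 + 4) / 6 = 24/6 = 4
  mean(B) = (4 + 3 + 7 + 8 + 1 + 1) / 6 = 24/6 = 4

Step 2 — sample covariance S[i,j] = (1/(n-1)) · Σ_k (x_{k,i} - mean_i) · (x_{k,j} - mean_j), with n-1 = 5.
  S[A,A] = ((0)·(0) + (-3)·(-3) + (1)·(1) + (0)·(0) + (2)·(2) + (0)·(0)) / 5 = 14/5 = 2.8
  S[A,B] = ((0)·(0) + (-3)·(-1) + (1)·(3) + (0)·(4) + (2)·(-3) + (0)·(-3)) / 5 = 0/5 = 0
  S[B,B] = ((0)·(0) + (-1)·(-1) + (3)·(3) + (4)·(4) + (-3)·(-3) + (-3)·(-3)) / 5 = 44/5 = 8.8

S is symmetric (S[j,i] = S[i,j]). Assembling:

S = [[2.8, 0],
 [0, 8.8]]


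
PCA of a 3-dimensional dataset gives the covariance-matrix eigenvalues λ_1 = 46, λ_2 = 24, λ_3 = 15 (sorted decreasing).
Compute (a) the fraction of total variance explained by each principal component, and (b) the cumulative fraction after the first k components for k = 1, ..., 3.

Step 1 — total variance = trace(Sigma) = Σ λ_i = 46 + 24 + 15 = 85.

Step 2 — fraction explained by component i = λ_i / Σ λ:
  PC1: 46/85 = 0.5412
  PC2: 24/85 = 0.2824
  PC3: 15/85 = 0.1765

Step 3 — cumulative fraction after k components = (λ_1 + ... + λ_k) / Σ λ:
  k = 1: 46/85 = 0.5412
  k = 2: (46 + 24)/85 = 70/85 = 0.8235
  k = 3: (46 + 24 + 15)/85 = 85/85 = 1

Summary (fraction, with percent):

explained: PC1 0.5412 (54.12%), PC2 0.2824 (28.24%), PC3 0.1765 (17.65%);  cumulative: 0.5412, 0.8235, 1


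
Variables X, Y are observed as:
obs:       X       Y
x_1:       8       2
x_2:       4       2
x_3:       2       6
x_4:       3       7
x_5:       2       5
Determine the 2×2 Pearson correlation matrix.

Step 1 — column means:
  mean(X) = (8 + 4 + 2 + 3 + 2) / 5 = 19/5 = 3.8
  mean(Y) = (2 + 2 + 6 + 7 + 5) / 5 = 22/5 = 4.4

Step 2 — sample variances and covariances s[i,j] = (1/(n-1)) · Σ_k (x_{k,i} - mean_i) · (x_{k,j} - mean_j), with n-1 = 4:
  s[X,X] = ((4.2)·(4.2) + (0.2)·(0.2) + (-1.8)·(-1.8) + (-0.8)·(-0.8) + (-1.8)·(-1.8)) / 4 = 24.8/4 = 6.2
  s[X,Y] = ((4.2)·(-2.4) + (0.2)·(-2.4) + (-1.8)·(1.6) + (-0.8)·(2.6) + (-1.8)·(0.6)) / 4 = -16.6/4 = -4.15
  s[Y,Y] = ((-2.4)·(-2.4) + (-2.4)·(-2.4) + (1.6)·(1.6) + (2.6)·(2.6) + (0.6)·(0.6)) / 4 = 21.2/4 = 5.3
  Sample standard deviations s_i = √(s[i,i]):
  s(X) = √(6.2) = 2.49
  s(Y) = √(5.3) = 2.3022

Step 3 — r_{ij} = s_{ij} / (s_i · s_j):
  r[X,X] = 1 (diagonal).
  r[X,Y] = -4.15 / (2.49 · 2.3022) = -4.15 / 5.7324 = -0.724
  r[Y,Y] = 1 (diagonal).

R is symmetric with unit diagonal. Assembling:

R = [[1, -0.724],
 [-0.724, 1]]


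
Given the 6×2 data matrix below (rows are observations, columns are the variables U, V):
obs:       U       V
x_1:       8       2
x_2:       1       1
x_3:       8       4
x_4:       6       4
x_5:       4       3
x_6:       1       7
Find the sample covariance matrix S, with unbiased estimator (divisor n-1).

Step 1 — column means:
  mean(U) = (8 + 1 + 8 + 6 + 4 + 1) / 6 = 28/6 = 4.6667
  mean(V) = (2 + 1 + 4 + 4 + 3 + 7) / 6 = 21/6 = 3.5

Step 2 — sample covariance S[i,j] = (1/(n-1)) · Σ_k (x_{k,i} - mean_i) · (x_{k,j} - mean_j), with n-1 = 5.
  S[U,U] = ((3.3333)·(3.3333) + (-3.6667)·(-3.6667) + (3.3333)·(3.3333) + (1.3333)·(1.3333) + (-0.6667)·(-0.6667) + (-3.6667)·(-3.6667)) / 5 = 51.3333/5 = 10.2667
  S[U,V] = ((3.3333)·(-1.5) + (-3.6667)·(-2.5) + (3.3333)·(0.5) + (1.3333)·(0.5) + (-0.6667)·(-0.5) + (-3.6667)·(3.5)) / 5 = -6/5 = -1.2
  S[V,V] = ((-1.5)·(-1.5) + (-2.5)·(-2.5) + (0.5)·(0.5) + (0.5)·(0.5) + (-0.5)·(-0.5) + (3.5)·(3.5)) / 5 = 21.5/5 = 4.3

S is symmetric (S[j,i] = S[i,j]). Assembling:

S = [[10.2667, -1.2],
 [-1.2, 4.3]]


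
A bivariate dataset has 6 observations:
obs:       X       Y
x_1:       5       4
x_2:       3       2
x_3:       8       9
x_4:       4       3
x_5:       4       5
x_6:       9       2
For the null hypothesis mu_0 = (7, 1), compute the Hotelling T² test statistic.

Step 1 — sample mean vector:
  mean(X) = (5 + 3 + 8 + 4 + 4 + 9) / 6 = 33/6 = 5.5
  mean(Y) = (4 + 2 + 9 + 3 + 5 + 2) / 6 = 25/6 = 4.1667
  x̄ = (5.5, 4.1667),  deviation x̄ - mu_0 = (5.5, 4.1667) - (7, 1) = (-1.5, 3.1667).

Step 2 — sample covariance matrix, S[i,j] = (1/(n-1)) · Σ_k (x_{k,i} - mean_i) · (x_{k,j} - mean_j), divisor n-1 = 5:
  S[X,X] = ((-0.5)·(-0.5) + (-2.5)·(-2.5) + (2.5)·(2.5) + (-1.5)·(-1.5) + (-1.5)·(-1.5) + (3.5)·(3.5)) / 5 = 29.5/5 = 5.9
  S[X,Y] = ((-0.5)·(-0.1667) + (-2.5)·(-2.1667) + (2.5)·(4.8333) + (-1.5)·(-1.1667) + (-1.5)·(0.8333) + (3.5)·(-2.1667)) / 5 = 10.5/5 = 2.1
  S[Y,Y] = ((-0.1667)·(-0.1667) + (-2.1667)·(-2.1667) + (4.8333)·(4.8333) + (-1.1667)·(-1.1667) + (0.8333)·(0.8333) + (-2.1667)·(-2.1667)) / 5 = 34.8333/5 = 6.9667
  S = [[5.9, 2.1],
 [2.1, 6.9667]].

Step 3 — invert S. det(S) = 5.9·6.9667 - (2.1)² = 36.6933.
  S^{-1} = (1/det) · [[d, -b], [-b, a]] = [[0.1899, -0.0572],
 [-0.0572, 0.1608]].

Step 4 — quadratic form (x̄ - mu_0)^T · S^{-1} · (x̄ - mu_0):
  S^{-1} · (x̄ - mu_0) = (-0.466, 0.595),
  (x̄ - mu_0)^T · [...] = (-1.5)·(-0.466) + (3.1667)·(0.595) = 2.5833.

Step 5 — scale by n: T² = 6 · 2.5833 = 15.4996.

T² ≈ 15.4996


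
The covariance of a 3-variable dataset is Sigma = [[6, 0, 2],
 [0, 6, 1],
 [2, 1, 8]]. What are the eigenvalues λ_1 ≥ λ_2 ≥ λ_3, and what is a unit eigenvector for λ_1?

Step 1 — characteristic polynomial p(λ) = det(λI - Sigma) = λ³ - tr·λ² + c_1·λ - det, where tr = trace, c_1 = sum of the principal 2×2 minors, det = det(Sigma):
  tr = 6 + 6 + 8 = 20,
  c_1 = (6·6 - (0)²) + (6·8 - (2)²) + (6·8 - (1)²) = 36 + 44 + 47 = 127,
  det = 6·(6·8 - (1)²) - (0)·((0)·8 - (1)·(2)) + (2)·((0)·(1) - 6·(2)) = 6·(47) - (0)·(-2) + (2)·(-12) = 258.
  So p(λ) = λ³ - 20λ² + 127λ - 258.
Step 2 — look for an integer root (rational root theorem: any rational root is an integer divisor of 258). Testing λ = 6:
  p(6) = 216 - 720 + 762 - 258 = 0  ✓
  Dividing out (λ - 6): p(λ) = (λ - 6)(λ² - 14λ + 43).
Step 3 — remaining eigenvalues from the quadratic λ² - 14λ + 43 = 0:
  Δ = 14² - 4·43 = 196 - 172 = 24,  λ = (14 ± √24)/2 = (14 ± 4.899)/2 ≈ 9.4495 or 4.5505.
  Sorted: λ_1 = 9.4495,  λ_2 = 6,  λ_3 = 4.5505  (check: sum = 20 = tr ✓).

Step 4 — unit eigenvector for λ_1 ≈ 9.4495: v spans the null space of (Sigma - λ_1 I), whose rows are
  r_1 = (-3.4495, 0, 2),  r_2 = (0, -3.4495, 1),  r_3 = (2, 1, -1.4495).
  v is orthogonal to every row, so take v ∝ r_1 × r_2 = ((0)·(1) - (2)·(-3.4495), (2)·(0) - (-3.4495)·(1), (-3.4495)·(-3.4495) - (0)·(0)) ≈ (6.899, 3.4495, 11.899).
  Let u = (6.899, 3.4495, 11.899).
  ||u|| = √((6.899)² + (3.4495)² + (11.899)²) = √(201.0806) ≈ 14.1803,  v_1 = u/||u|| ≈ (0.4865, 0.2433, 0.8391) (||v_1|| = 1).

λ_1 = 9.4495,  λ_2 = 6,  λ_3 = 4.5505;  v_1 ≈ (0.4865, 0.2433, 0.8391)


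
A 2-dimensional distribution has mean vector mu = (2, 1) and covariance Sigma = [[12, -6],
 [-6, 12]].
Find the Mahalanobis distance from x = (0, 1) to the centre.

Step 1 — centre the observation: (x - mu) = (-2, 0).

Step 2 — invert Sigma. det(Sigma) = 12·12 - (-6)² = 108.
  Sigma^{-1} = (1/det) · [[d, -b], [-b, a]] = [[0.1111, 0.0556],
 [0.0556, 0.1111]].

Step 3 — form the quadratic (x - mu)^T · Sigma^{-1} · (x - mu):
  Sigma^{-1} · (x - mu) = (-0.2222, -0.1111).
  (x - mu)^T · [Sigma^{-1} · (x - mu)] = (-2)·(-0.2222) + (0)·(-0.1111) = 0.4444.

Step 4 — take square root: d = √(0.4444) ≈ 0.6667.

d(x, mu) = √(0.4444) ≈ 0.6667


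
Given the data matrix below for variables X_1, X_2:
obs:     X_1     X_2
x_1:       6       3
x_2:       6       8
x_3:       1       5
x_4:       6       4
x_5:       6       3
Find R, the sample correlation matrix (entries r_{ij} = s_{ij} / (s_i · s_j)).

Step 1 — column means:
  mean(X_1) = (6 + 6 + 1 + 6 + 6) / 5 = 25/5 = 5
  mean(X_2) = (3 + 8 + 5 + 4 + 3) / 5 = 23/5 = 4.6

Step 2 — sample variances and covariances s[i,j] = (1/(n-1)) · Σ_k (x_{k,i} - mean_i) · (x_{k,j} - mean_j), with n-1 = 4:
  s[X_1,X_1] = ((1)·(1) + (1)·(1) + (-4)·(-4) + (1)·(1) + (1)·(1)) / 4 = 20/4 = 5
  s[X_1,X_2] = ((1)·(-1.6) + (1)·(3.4) + (-4)·(0.4) + (1)·(-0.6) + (1)·(-1.6)) / 4 = -2/4 = -0.5
  s[X_2,X_2] = ((-1.6)·(-1.6) + (3.4)·(3.4) + (0.4)·(0.4) + (-0.6)·(-0.6) + (-1.6)·(-1.6)) / 4 = 17.2/4 = 4.3
  Sample standard deviations s_i = √(s[i,i]):
  s(X_1) = √(5) = 2.2361
  s(X_2) = √(4.3) = 2.0736

Step 3 — r_{ij} = s_{ij} / (s_i · s_j):
  r[X_1,X_1] = 1 (diagonal).
  r[X_1,X_2] = -0.5 / (2.2361 · 2.0736) = -0.5 / 4.6368 = -0.1078
  r[X_2,X_2] = 1 (diagonal).

R is symmetric with unit diagonal. Assembling:

R = [[1, -0.1078],
 [-0.1078, 1]]


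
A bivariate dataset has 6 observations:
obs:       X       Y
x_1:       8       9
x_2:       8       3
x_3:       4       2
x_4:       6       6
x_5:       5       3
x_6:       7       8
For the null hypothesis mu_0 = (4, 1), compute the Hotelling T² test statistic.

Step 1 — sample mean vector:
  mean(X) = (8 + 8 + 4 + 6 + 5 + 7) / 6 = 38/6 = 6.3333
  mean(Y) = (9 + 3 + 2 + 6 + 3 + 8) / 6 = 31/6 = 5.1667
  x̄ = (6.3333, 5.1667),  deviation x̄ - mu_0 = (6.3333, 5.1667) - (4, 1) = (2.3333, 4.1667).

Step 2 — sample covariance matrix, S[i,j] = (1/(n-1)) · Σ_k (x_{k,i} - mean_i) · (x_{k,j} - mean_j), divisor n-1 = 5:
  S[X,X] = ((1.6667)·(1.6667) + (1.6667)·(1.6667) + (-2.3333)·(-2.3333) + (-0.3333)·(-0.3333) + (-1.3333)·(-1.3333) + (0.6667)·(0.6667)) / 5 = 13.3333/5 = 2.6667
  S[X,Y] = ((1.6667)·(3.8333) + (1.6667)·(-2.1667) + (-2.3333)·(-3.1667) + (-0.3333)·(0.8333) + (-1.3333)·(-2.1667) + (0.6667)·(2.8333)) / 5 = 14.6667/5 = 2.9333
  S[Y,Y] = ((3.8333)·(3.8333) + (-2.1667)·(-2.1667) + (-3.1667)·(-3.1667) + (0.8333)·(0.8333) + (-2.1667)·(-2.1667) + (2.8333)·(2.8333)) / 5 = 42.8333/5 = 8.5667
  S = [[2.6667, 2.9333],
 [2.9333, 8.5667]].

Step 3 — invert S. det(S) = 2.6667·8.5667 - (2.9333)² = 14.24.
  S^{-1} = (1/det) · [[d, -b], [-b, a]] = [[0.6016, -0.206],
 [-0.206, 0.1873]].

Step 4 — quadratic form (x̄ - mu_0)^T · S^{-1} · (x̄ - mu_0):
  S^{-1} · (x̄ - mu_0) = (0.5454, 0.2996),
  (x̄ - mu_0)^T · [...] = (2.3333)·(0.5454) + (4.1667)·(0.2996) = 2.5211.

Step 5 — scale by n: T² = 6 · 2.5211 = 15.1264.

T² ≈ 15.1264


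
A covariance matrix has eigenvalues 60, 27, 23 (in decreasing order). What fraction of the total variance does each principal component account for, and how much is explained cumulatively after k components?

Step 1 — total variance = trace(Sigma) = Σ λ_i = 60 + 27 + 23 = 110.

Step 2 — fraction explained by component i = λ_i / Σ λ:
  PC1: 60/110 = 0.5455
  PC2: 27/110 = 0.2455
  PC3: 23/110 = 0.2091

Step 3 — cumulative fraction after k components = (λ_1 + ... + λ_k) / Σ λ:
  k = 1: 60/110 = 0.5455
  k = 2: (60 + 27)/110 = 87/110 = 0.7909
  k = 3: (60 + 27 + 23)/110 = 110/110 = 1

Summary (fraction, with percent):

explained: PC1 0.5455 (54.55%), PC2 0.2455 (24.55%), PC3 0.2091 (20.91%);  cumulative: 0.5455, 0.7909, 1


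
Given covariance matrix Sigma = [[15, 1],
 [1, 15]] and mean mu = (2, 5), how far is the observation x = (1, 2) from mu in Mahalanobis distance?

Step 1 — centre the observation: (x - mu) = (-1, -3).

Step 2 — invert Sigma. det(Sigma) = 15·15 - (1)² = 224.
  Sigma^{-1} = (1/det) · [[d, -b], [-b, a]] = [[0.067, -0.0045],
 [-0.0045, 0.067]].

Step 3 — form the quadratic (x - mu)^T · Sigma^{-1} · (x - mu):
  Sigma^{-1} · (x - mu) = (-0.0536, -0.1964).
  (x - mu)^T · [Sigma^{-1} · (x - mu)] = (-1)·(-0.0536) + (-3)·(-0.1964) = 0.6429.

Step 4 — take square root: d = √(0.6429) ≈ 0.8018.

d(x, mu) = √(0.6429) ≈ 0.8018


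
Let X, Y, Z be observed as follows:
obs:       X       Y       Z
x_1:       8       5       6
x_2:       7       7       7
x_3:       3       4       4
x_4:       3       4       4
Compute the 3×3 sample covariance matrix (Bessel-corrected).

Step 1 — column means:
  mean(X) = (8 + 7 + 3 + 3) / 4 = 21/4 = 5.25
  mean(Y) = (5 + 7 + 4 + 4) / 4 = 20/4 = 5
  mean(Z) = (6 + 7 + 4 + 4) / 4 = 21/4 = 5.25

Step 2 — sample covariance S[i,j] = (1/(n-1)) · Σ_k (x_{k,i} - mean_i) · (x_{k,j} - mean_j), with n-1 = 3.
  S[X,X] = ((2.75)·(2.75) + (1.75)·(1.75) + (-2.25)·(-2.25) + (-2.25)·(-2.25)) / 3 = 20.75/3 = 6.9167
  S[X,Y] = ((2.75)·(0) + (1.75)·(2) + (-2.25)·(-1) + (-2.25)·(-1)) / 3 = 8/3 = 2.6667
  S[X,Z] = ((2.75)·(0.75) + (1.75)·(1.75) + (-2.25)·(-1.25) + (-2.25)·(-1.25)) / 3 = 10.75/3 = 3.5833
  S[Y,Y] = ((0)·(0) + (2)·(2) + (-1)·(-1) + (-1)·(-1)) / 3 = 6/3 = 2
  S[Y,Z] = ((0)·(0.75) + (2)·(1.75) + (-1)·(-1.25) + (-1)·(-1.25)) / 3 = 6/3 = 2
  S[Z,Z] = ((0.75)·(0.75) + (1.75)·(1.75) + (-1.25)·(-1.25) + (-1.25)·(-1.25)) / 3 = 6.75/3 = 2.25

S is symmetric (S[j,i] = S[i,j]). Assembling:

S = [[6.9167, 2.6667, 3.5833],
 [2.6667, 2, 2],
 [3.5833, 2, 2.25]]


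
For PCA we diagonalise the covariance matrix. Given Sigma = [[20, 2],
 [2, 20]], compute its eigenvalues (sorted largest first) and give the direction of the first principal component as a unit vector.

Step 1 — characteristic polynomial of 2×2 Sigma:
  det(Sigma - λI) = λ² - trace · λ + det = 0.
  trace = 20 + 20 = 40, det = 20·20 - (2)² = 396.
Step 2 — discriminant:
  Δ = trace² - 4·det = 1600 - 1584 = 16.
Step 3 — eigenvalues:
  λ = (trace ± √Δ)/2 = (40 ± 4)/2,
  λ_1 = 22,  λ_2 = 18.

Step 4 — unit eigenvector for λ_1: solve (Sigma - λ_1 I)v = 0. First row:
  (20 - 22)·v_x + (2)·v_y = 0, i.e. (-2)·v_x + (2)·v_y = 0,
  so v ∝ (b, λ_1 - a) = (2, 2) = u.
  ||u|| = √((2)² + (2)²) = √(8) ≈ 2.8284,
  v_1 = u/||u|| ≈ (0.7071, 0.7071) (||v_1|| = 1).

λ_1 = 22,  λ_2 = 18;  v_1 ≈ (0.7071, 0.7071)


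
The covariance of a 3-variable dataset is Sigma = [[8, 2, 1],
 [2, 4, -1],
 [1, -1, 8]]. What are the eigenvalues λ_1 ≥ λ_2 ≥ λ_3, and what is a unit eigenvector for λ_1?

Step 1 — characteristic polynomial p(λ) = det(λI - Sigma) = λ³ - tr·λ² + c_1·λ - det, where tr = trace, c_1 = sum of the principal 2×2 minors, det = det(Sigma):
  tr = 8 + 4 + 8 = 20,
  c_1 = (8·4 - (2)²) + (8·8 - (1)²) + (4·8 - (-1)²) = 28 + 63 + 31 = 122,
  det = 8·(4·8 - (-1)²) - (2)·((2)·8 - (-1)·(1)) + (1)·((2)·(-1) - 4·(1)) = 8·(31) - (2)·(17) + (1)·(-6) = 208.
  So p(λ) = λ³ - 20λ² + 122λ - 208.
Step 2 — look for an integer root (rational root theorem: any rational root is an integer divisor of 208). Testing λ = 8:
  p(8) = 512 - 1280 + 976 - 208 = 0  ✓
  Dividing out (λ - 8): p(λ) = (λ - 8)(λ² - 12λ + 26).
Step 3 — remaining eigenvalues from the quadratic λ² - 12λ + 26 = 0:
  Δ = 12² - 4·26 = 144 - 104 = 40,  λ = (12 ± √40)/2 = (12 ± 6.3246)/2 ≈ 9.1623 or 2.8377.
  Sorted: λ_1 = 9.1623,  λ_2 = 8,  λ_3 = 2.8377  (check: sum = 20 = tr ✓).

Step 4 — unit eigenvector for λ_1 ≈ 9.1623: v spans the null space of (Sigma - λ_1 I), whose rows are
  r_1 = (-1.1623, 2, 1),  r_2 = (2, -5.1623, -1),  r_3 = (1, -1, -1.1623).
  v is orthogonal to every row, so take v ∝ r_1 × r_2 = ((2)·(-1) - (1)·(-5.1623), (1)·(2) - (-1.1623)·(-1), (-1.1623)·(-5.1623) - (2)·(2)) ≈ (3.1623, 0.8377, 2).
  Let u = (3.1623, 0.8377, 2).
  ||u|| = √((3.1623)² + (0.8377)² + (2)²) = √(14.7018) ≈ 3.8343,  v_1 = u/||u|| ≈ (0.8247, 0.2185, 0.5216) (||v_1|| = 1).

λ_1 = 9.1623,  λ_2 = 8,  λ_3 = 2.8377;  v_1 ≈ (0.8247, 0.2185, 0.5216)


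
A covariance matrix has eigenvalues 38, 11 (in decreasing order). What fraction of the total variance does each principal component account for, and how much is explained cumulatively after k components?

Step 1 — total variance = trace(Sigma) = Σ λ_i = 38 + 11 = 49.

Step 2 — fraction explained by component i = λ_i / Σ λ:
  PC1: 38/49 = 0.7755
  PC2: 11/49 = 0.2245

Step 3 — cumulative fraction after k components = (λ_1 + ... + λ_k) / Σ λ:
  k = 1: 38/49 = 0.7755
  k = 2: (38 + 11)/49 = 49/49 = 1

Summary (fraction, with percent):

explained: PC1 0.7755 (77.55%), PC2 0.2245 (22.45%);  cumulative: 0.7755, 1


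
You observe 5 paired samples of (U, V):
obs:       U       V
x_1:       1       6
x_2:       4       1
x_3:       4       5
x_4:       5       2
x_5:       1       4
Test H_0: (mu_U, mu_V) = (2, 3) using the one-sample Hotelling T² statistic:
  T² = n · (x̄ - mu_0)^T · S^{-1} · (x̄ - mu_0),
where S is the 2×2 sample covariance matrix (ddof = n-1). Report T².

Step 1 — sample mean vector:
  mean(U) = (1 + 4 + 4 + 5 + 1) / 5 = 15/5 = 3
  mean(V) = (6 + 1 + 5 + 2 + 4) / 5 = 18/5 = 3.6
  x̄ = (3, 3.6),  deviation x̄ - mu_0 = (3, 3.6) - (2, 3) = (1, 0.6).

Step 2 — sample covariance matrix, S[i,j] = (1/(n-1)) · Σ_k (x_{k,i} - mean_i) · (x_{k,j} - mean_j), divisor n-1 = 4:
  S[U,U] = ((-2)·(-2) + (1)·(1) + (1)·(1) + (2)·(2) + (-2)·(-2)) / 4 = 14/4 = 3.5
  S[U,V] = ((-2)·(2.4) + (1)·(-2.6) + (1)·(1.4) + (2)·(-1.6) + (-2)·(0.4)) / 4 = -10/4 = -2.5
  S[V,V] = ((2.4)·(2.4) + (-2.6)·(-2.6) + (1.4)·(1.4) + (-1.6)·(-1.6) + (0.4)·(0.4)) / 4 = 17.2/4 = 4.3
  S = [[3.5, -2.5],
 [-2.5, 4.3]].

Step 3 — invert S. det(S) = 3.5·4.3 - (-2.5)² = 8.8.
  S^{-1} = (1/det) · [[d, -b], [-b, a]] = [[0.4886, 0.2841],
 [0.2841, 0.3977]].

Step 4 — quadratic form (x̄ - mu_0)^T · S^{-1} · (x̄ - mu_0):
  S^{-1} · (x̄ - mu_0) = (0.6591, 0.5227),
  (x̄ - mu_0)^T · [...] = (1)·(0.6591) + (0.6)·(0.5227) = 0.9727.

Step 5 — scale by n: T² = 5 · 0.9727 = 4.8636.

T² ≈ 4.8636


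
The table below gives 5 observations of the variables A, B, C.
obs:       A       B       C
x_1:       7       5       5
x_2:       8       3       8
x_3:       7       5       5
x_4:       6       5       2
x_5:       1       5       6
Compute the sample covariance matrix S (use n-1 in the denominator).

Step 1 — column means:
  mean(A) = (7 + 8 + 7 + 6 + 1) / 5 = 29/5 = 5.8
  mean(B) = (5 + 3 + 5 + 5 + 5) / 5 = 23/5 = 4.6
  mean(C) = (5 + 8 + 5 + 2 + 6) / 5 = 26/5 = 5.2

Step 2 — sample covariance S[i,j] = (1/(n-1)) · Σ_k (x_{k,i} - mean_i) · (x_{k,j} - mean_j), with n-1 = 4.
  S[A,A] = ((1.2)·(1.2) + (2.2)·(2.2) + (1.2)·(1.2) + (0.2)·(0.2) + (-4.8)·(-4.8)) / 4 = 30.8/4 = 7.7
  S[A,B] = ((1.2)·(0.4) + (2.2)·(-1.6) + (1.2)·(0.4) + (0.2)·(0.4) + (-4.8)·(0.4)) / 4 = -4.4/4 = -1.1
  S[A,C] = ((1.2)·(-0.2) + (2.2)·(2.8) + (1.2)·(-0.2) + (0.2)·(-3.2) + (-4.8)·(0.8)) / 4 = 1.2/4 = 0.3
  S[B,B] = ((0.4)·(0.4) + (-1.6)·(-1.6) + (0.4)·(0.4) + (0.4)·(0.4) + (0.4)·(0.4)) / 4 = 3.2/4 = 0.8
  S[B,C] = ((0.4)·(-0.2) + (-1.6)·(2.8) + (0.4)·(-0.2) + (0.4)·(-3.2) + (0.4)·(0.8)) / 4 = -5.6/4 = -1.4
  S[C,C] = ((-0.2)·(-0.2) + (2.8)·(2.8) + (-0.2)·(-0.2) + (-3.2)·(-3.2) + (0.8)·(0.8)) / 4 = 18.8/4 = 4.7

S is symmetric (S[j,i] = S[i,j]). Assembling:

S = [[7.7, -1.1, 0.3],
 [-1.1, 0.8, -1.4],
 [0.3, -1.4, 4.7]]


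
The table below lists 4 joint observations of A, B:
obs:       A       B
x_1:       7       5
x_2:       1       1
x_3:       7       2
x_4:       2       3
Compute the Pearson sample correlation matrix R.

Step 1 — column means:
  mean(A) = (7 + 1 + 7 + 2) / 4 = 17/4 = 4.25
  mean(B) = (5 + 1 + 2 + 3) / 4 = 11/4 = 2.75

Step 2 — sample variances and covariances s[i,j] = (1/(n-1)) · Σ_k (x_{k,i} - mean_i) · (x_{k,j} - mean_j), with n-1 = 3:
  s[A,A] = ((2.75)·(2.75) + (-3.25)·(-3.25) + (2.75)·(2.75) + (-2.25)·(-2.25)) / 3 = 30.75/3 = 10.25
  s[A,B] = ((2.75)·(2.25) + (-3.25)·(-1.75) + (2.75)·(-0.75) + (-2.25)·(0.25)) / 3 = 9.25/3 = 3.0833
  s[B,B] = ((2.25)·(2.25) + (-1.75)·(-1.75) + (-0.75)·(-0.75) + (0.25)·(0.25)) / 3 = 8.75/3 = 2.9167
  Sample standard deviations s_i = √(s[i,i]):
  s(A) = √(10.25) = 3.2016
  s(B) = √(2.9167) = 1.7078

Step 3 — r_{ij} = s_{ij} / (s_i · s_j):
  r[A,A] = 1 (diagonal).
  r[A,B] = 3.0833 / (3.2016 · 1.7078) = 3.0833 / 5.4677 = 0.5639
  r[B,B] = 1 (diagonal).

R is symmetric with unit diagonal. Assembling:

R = [[1, 0.5639],
 [0.5639, 1]]


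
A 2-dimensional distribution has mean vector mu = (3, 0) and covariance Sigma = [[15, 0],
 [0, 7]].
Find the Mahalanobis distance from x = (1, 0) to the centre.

Step 1 — centre the observation: (x - mu) = (-2, 0).

Step 2 — invert Sigma. det(Sigma) = 15·7 - (0)² = 105.
  Sigma^{-1} = (1/det) · [[d, -b], [-b, a]] = [[0.0667, 0],
 [0, 0.1429]].

Step 3 — form the quadratic (x - mu)^T · Sigma^{-1} · (x - mu):
  Sigma^{-1} · (x - mu) = (-0.1333, 0).
  (x - mu)^T · [Sigma^{-1} · (x - mu)] = (-2)·(-0.1333) + (0)·(0) = 0.2667.

Step 4 — take square root: d = √(0.2667) ≈ 0.5164.

d(x, mu) = √(0.2667) ≈ 0.5164


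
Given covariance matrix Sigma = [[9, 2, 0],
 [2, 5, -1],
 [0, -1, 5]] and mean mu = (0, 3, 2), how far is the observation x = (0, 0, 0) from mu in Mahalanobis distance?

Step 1 — centre the observation: (x - mu) = (0, -3, -2).

Step 2 — invert Sigma (cofactor / det for 3×3, or solve directly):
  Sigma^{-1} = [[0.1224, -0.051, -0.0102],
 [-0.051, 0.2296, 0.0459],
 [-0.0102, 0.0459, 0.2092]].

Step 3 — form the quadratic (x - mu)^T · Sigma^{-1} · (x - mu):
  Sigma^{-1} · (x - mu) = (0.1735, -0.7806, -0.5561).
  (x - mu)^T · [Sigma^{-1} · (x - mu)] = (0)·(0.1735) + (-3)·(-0.7806) + (-2)·(-0.5561) = 3.4541.

Step 4 — take square root: d = √(3.4541) ≈ 1.8585.

d(x, mu) = √(3.4541) ≈ 1.8585
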